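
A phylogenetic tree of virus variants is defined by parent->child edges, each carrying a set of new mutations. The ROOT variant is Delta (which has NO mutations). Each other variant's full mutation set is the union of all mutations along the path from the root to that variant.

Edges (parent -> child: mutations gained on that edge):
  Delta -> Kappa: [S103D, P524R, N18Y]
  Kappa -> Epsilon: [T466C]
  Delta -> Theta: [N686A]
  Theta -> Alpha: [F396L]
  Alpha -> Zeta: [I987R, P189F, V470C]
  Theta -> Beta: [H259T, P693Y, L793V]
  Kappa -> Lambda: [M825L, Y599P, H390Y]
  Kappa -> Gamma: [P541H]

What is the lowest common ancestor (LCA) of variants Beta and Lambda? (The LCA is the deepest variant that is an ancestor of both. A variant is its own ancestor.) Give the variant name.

Answer: Delta

Derivation:
Path from root to Beta: Delta -> Theta -> Beta
  ancestors of Beta: {Delta, Theta, Beta}
Path from root to Lambda: Delta -> Kappa -> Lambda
  ancestors of Lambda: {Delta, Kappa, Lambda}
Common ancestors: {Delta}
Walk up from Lambda: Lambda (not in ancestors of Beta), Kappa (not in ancestors of Beta), Delta (in ancestors of Beta)
Deepest common ancestor (LCA) = Delta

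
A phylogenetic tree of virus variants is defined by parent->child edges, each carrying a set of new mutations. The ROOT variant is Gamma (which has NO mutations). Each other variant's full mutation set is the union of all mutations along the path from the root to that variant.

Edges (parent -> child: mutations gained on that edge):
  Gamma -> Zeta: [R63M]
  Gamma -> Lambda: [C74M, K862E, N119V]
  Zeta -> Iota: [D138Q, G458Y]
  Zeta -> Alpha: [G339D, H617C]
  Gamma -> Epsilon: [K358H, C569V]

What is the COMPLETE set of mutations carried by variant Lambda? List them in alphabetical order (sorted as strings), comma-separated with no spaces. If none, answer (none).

Answer: C74M,K862E,N119V

Derivation:
At Gamma: gained [] -> total []
At Lambda: gained ['C74M', 'K862E', 'N119V'] -> total ['C74M', 'K862E', 'N119V']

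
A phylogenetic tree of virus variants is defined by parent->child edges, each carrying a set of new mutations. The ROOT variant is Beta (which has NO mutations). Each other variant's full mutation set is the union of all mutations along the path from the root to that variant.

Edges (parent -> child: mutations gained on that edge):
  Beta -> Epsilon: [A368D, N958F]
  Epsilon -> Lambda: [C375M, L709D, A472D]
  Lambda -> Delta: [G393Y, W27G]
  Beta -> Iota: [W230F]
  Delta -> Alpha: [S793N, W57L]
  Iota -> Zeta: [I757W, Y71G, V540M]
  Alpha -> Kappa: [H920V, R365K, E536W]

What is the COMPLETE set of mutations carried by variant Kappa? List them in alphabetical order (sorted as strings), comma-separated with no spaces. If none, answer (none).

At Beta: gained [] -> total []
At Epsilon: gained ['A368D', 'N958F'] -> total ['A368D', 'N958F']
At Lambda: gained ['C375M', 'L709D', 'A472D'] -> total ['A368D', 'A472D', 'C375M', 'L709D', 'N958F']
At Delta: gained ['G393Y', 'W27G'] -> total ['A368D', 'A472D', 'C375M', 'G393Y', 'L709D', 'N958F', 'W27G']
At Alpha: gained ['S793N', 'W57L'] -> total ['A368D', 'A472D', 'C375M', 'G393Y', 'L709D', 'N958F', 'S793N', 'W27G', 'W57L']
At Kappa: gained ['H920V', 'R365K', 'E536W'] -> total ['A368D', 'A472D', 'C375M', 'E536W', 'G393Y', 'H920V', 'L709D', 'N958F', 'R365K', 'S793N', 'W27G', 'W57L']

Answer: A368D,A472D,C375M,E536W,G393Y,H920V,L709D,N958F,R365K,S793N,W27G,W57L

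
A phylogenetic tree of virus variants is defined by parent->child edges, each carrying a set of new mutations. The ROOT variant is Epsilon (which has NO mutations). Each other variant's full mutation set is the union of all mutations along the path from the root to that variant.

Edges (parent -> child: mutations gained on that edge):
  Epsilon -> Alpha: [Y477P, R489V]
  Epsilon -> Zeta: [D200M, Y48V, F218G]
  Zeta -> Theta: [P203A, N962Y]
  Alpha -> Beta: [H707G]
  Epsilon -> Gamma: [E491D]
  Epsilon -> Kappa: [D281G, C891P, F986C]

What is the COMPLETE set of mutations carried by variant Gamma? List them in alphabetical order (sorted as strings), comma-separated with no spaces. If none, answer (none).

Answer: E491D

Derivation:
At Epsilon: gained [] -> total []
At Gamma: gained ['E491D'] -> total ['E491D']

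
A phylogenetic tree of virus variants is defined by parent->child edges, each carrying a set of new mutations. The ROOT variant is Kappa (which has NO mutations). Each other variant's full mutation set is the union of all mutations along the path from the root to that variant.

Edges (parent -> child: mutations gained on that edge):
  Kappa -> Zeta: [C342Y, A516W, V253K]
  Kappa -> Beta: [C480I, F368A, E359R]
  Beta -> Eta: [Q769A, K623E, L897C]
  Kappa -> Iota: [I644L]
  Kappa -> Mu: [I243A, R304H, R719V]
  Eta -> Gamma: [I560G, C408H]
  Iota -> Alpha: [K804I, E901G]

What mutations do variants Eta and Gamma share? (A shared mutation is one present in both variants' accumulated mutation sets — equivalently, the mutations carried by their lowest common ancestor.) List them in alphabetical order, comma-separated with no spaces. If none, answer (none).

Accumulating mutations along path to Eta:
  At Kappa: gained [] -> total []
  At Beta: gained ['C480I', 'F368A', 'E359R'] -> total ['C480I', 'E359R', 'F368A']
  At Eta: gained ['Q769A', 'K623E', 'L897C'] -> total ['C480I', 'E359R', 'F368A', 'K623E', 'L897C', 'Q769A']
Mutations(Eta) = ['C480I', 'E359R', 'F368A', 'K623E', 'L897C', 'Q769A']
Accumulating mutations along path to Gamma:
  At Kappa: gained [] -> total []
  At Beta: gained ['C480I', 'F368A', 'E359R'] -> total ['C480I', 'E359R', 'F368A']
  At Eta: gained ['Q769A', 'K623E', 'L897C'] -> total ['C480I', 'E359R', 'F368A', 'K623E', 'L897C', 'Q769A']
  At Gamma: gained ['I560G', 'C408H'] -> total ['C408H', 'C480I', 'E359R', 'F368A', 'I560G', 'K623E', 'L897C', 'Q769A']
Mutations(Gamma) = ['C408H', 'C480I', 'E359R', 'F368A', 'I560G', 'K623E', 'L897C', 'Q769A']
Intersection: ['C480I', 'E359R', 'F368A', 'K623E', 'L897C', 'Q769A'] ∩ ['C408H', 'C480I', 'E359R', 'F368A', 'I560G', 'K623E', 'L897C', 'Q769A'] = ['C480I', 'E359R', 'F368A', 'K623E', 'L897C', 'Q769A']

Answer: C480I,E359R,F368A,K623E,L897C,Q769A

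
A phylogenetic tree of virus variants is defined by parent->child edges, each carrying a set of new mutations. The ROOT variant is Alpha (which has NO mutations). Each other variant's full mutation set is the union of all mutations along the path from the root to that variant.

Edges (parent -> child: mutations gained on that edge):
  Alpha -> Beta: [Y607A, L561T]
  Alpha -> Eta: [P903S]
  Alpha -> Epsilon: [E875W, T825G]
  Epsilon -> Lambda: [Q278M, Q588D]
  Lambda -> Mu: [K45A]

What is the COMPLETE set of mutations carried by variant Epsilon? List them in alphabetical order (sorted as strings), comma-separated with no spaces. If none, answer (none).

At Alpha: gained [] -> total []
At Epsilon: gained ['E875W', 'T825G'] -> total ['E875W', 'T825G']

Answer: E875W,T825G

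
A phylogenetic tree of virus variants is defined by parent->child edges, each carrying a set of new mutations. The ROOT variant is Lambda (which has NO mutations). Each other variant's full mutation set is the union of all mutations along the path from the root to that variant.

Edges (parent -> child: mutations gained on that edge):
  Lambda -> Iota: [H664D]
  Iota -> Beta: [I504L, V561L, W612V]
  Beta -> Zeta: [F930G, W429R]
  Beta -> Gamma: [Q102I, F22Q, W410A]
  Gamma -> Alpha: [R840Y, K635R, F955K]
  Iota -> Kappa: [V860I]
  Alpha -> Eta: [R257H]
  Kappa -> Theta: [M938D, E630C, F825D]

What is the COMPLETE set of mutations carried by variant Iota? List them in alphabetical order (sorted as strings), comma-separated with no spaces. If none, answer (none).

At Lambda: gained [] -> total []
At Iota: gained ['H664D'] -> total ['H664D']

Answer: H664D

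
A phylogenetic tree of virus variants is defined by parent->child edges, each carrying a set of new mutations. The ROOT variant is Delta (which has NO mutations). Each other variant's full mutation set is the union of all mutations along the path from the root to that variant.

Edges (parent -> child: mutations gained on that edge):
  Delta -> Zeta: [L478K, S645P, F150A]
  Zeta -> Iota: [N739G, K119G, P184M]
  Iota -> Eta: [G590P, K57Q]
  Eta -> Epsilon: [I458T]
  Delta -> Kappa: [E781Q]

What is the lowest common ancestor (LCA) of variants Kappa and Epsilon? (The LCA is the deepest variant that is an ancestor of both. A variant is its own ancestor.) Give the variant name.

Path from root to Kappa: Delta -> Kappa
  ancestors of Kappa: {Delta, Kappa}
Path from root to Epsilon: Delta -> Zeta -> Iota -> Eta -> Epsilon
  ancestors of Epsilon: {Delta, Zeta, Iota, Eta, Epsilon}
Common ancestors: {Delta}
Walk up from Epsilon: Epsilon (not in ancestors of Kappa), Eta (not in ancestors of Kappa), Iota (not in ancestors of Kappa), Zeta (not in ancestors of Kappa), Delta (in ancestors of Kappa)
Deepest common ancestor (LCA) = Delta

Answer: Delta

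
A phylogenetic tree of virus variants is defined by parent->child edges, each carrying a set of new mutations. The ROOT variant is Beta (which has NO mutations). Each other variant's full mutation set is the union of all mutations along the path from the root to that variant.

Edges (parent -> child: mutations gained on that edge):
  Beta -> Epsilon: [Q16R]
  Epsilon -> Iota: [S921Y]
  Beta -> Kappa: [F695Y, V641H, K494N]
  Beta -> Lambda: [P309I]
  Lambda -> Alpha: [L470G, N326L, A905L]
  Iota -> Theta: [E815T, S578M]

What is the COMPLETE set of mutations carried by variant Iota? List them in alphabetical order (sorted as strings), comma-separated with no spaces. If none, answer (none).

Answer: Q16R,S921Y

Derivation:
At Beta: gained [] -> total []
At Epsilon: gained ['Q16R'] -> total ['Q16R']
At Iota: gained ['S921Y'] -> total ['Q16R', 'S921Y']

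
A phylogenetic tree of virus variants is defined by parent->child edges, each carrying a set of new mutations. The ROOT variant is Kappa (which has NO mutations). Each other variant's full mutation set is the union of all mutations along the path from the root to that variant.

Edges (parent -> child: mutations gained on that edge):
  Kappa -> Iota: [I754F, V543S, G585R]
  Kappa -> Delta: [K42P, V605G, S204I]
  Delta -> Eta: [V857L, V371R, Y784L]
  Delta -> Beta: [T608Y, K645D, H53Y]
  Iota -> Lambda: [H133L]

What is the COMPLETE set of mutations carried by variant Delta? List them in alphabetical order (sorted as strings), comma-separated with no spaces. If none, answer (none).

Answer: K42P,S204I,V605G

Derivation:
At Kappa: gained [] -> total []
At Delta: gained ['K42P', 'V605G', 'S204I'] -> total ['K42P', 'S204I', 'V605G']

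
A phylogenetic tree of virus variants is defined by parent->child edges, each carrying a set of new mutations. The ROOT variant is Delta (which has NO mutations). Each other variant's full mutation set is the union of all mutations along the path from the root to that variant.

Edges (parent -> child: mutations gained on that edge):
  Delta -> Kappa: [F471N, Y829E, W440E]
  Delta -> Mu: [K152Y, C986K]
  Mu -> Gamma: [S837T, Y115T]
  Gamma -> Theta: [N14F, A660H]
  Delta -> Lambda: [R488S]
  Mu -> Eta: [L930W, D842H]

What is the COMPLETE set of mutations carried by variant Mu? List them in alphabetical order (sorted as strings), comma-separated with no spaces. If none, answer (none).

Answer: C986K,K152Y

Derivation:
At Delta: gained [] -> total []
At Mu: gained ['K152Y', 'C986K'] -> total ['C986K', 'K152Y']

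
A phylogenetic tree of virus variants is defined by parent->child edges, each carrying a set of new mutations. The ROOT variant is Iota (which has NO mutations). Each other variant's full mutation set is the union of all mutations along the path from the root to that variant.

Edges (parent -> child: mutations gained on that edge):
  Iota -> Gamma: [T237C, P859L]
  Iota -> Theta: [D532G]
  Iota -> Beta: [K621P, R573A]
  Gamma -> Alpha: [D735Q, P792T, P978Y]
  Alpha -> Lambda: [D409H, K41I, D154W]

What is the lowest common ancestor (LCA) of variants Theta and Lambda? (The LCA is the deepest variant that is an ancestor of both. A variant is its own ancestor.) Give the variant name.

Path from root to Theta: Iota -> Theta
  ancestors of Theta: {Iota, Theta}
Path from root to Lambda: Iota -> Gamma -> Alpha -> Lambda
  ancestors of Lambda: {Iota, Gamma, Alpha, Lambda}
Common ancestors: {Iota}
Walk up from Lambda: Lambda (not in ancestors of Theta), Alpha (not in ancestors of Theta), Gamma (not in ancestors of Theta), Iota (in ancestors of Theta)
Deepest common ancestor (LCA) = Iota

Answer: Iota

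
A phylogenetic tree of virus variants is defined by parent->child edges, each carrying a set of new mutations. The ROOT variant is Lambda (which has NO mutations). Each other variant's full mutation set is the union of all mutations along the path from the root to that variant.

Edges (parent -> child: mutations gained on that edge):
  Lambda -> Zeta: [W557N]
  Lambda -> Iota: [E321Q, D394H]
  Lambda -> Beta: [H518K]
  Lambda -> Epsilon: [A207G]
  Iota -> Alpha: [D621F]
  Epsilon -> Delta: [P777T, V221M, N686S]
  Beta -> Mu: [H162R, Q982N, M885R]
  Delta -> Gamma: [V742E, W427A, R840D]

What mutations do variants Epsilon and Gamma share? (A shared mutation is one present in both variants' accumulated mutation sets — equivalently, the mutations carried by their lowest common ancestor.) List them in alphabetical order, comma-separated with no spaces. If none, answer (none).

Answer: A207G

Derivation:
Accumulating mutations along path to Epsilon:
  At Lambda: gained [] -> total []
  At Epsilon: gained ['A207G'] -> total ['A207G']
Mutations(Epsilon) = ['A207G']
Accumulating mutations along path to Gamma:
  At Lambda: gained [] -> total []
  At Epsilon: gained ['A207G'] -> total ['A207G']
  At Delta: gained ['P777T', 'V221M', 'N686S'] -> total ['A207G', 'N686S', 'P777T', 'V221M']
  At Gamma: gained ['V742E', 'W427A', 'R840D'] -> total ['A207G', 'N686S', 'P777T', 'R840D', 'V221M', 'V742E', 'W427A']
Mutations(Gamma) = ['A207G', 'N686S', 'P777T', 'R840D', 'V221M', 'V742E', 'W427A']
Intersection: ['A207G'] ∩ ['A207G', 'N686S', 'P777T', 'R840D', 'V221M', 'V742E', 'W427A'] = ['A207G']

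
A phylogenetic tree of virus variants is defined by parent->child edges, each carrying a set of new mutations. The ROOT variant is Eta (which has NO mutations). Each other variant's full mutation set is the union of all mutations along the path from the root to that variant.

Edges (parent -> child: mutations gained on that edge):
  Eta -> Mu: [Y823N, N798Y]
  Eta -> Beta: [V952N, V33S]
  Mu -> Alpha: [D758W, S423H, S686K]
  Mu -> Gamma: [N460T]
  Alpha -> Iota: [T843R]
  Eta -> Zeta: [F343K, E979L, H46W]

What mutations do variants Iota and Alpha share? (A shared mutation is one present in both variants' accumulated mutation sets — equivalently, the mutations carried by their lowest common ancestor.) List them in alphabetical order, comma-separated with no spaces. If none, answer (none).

Accumulating mutations along path to Iota:
  At Eta: gained [] -> total []
  At Mu: gained ['Y823N', 'N798Y'] -> total ['N798Y', 'Y823N']
  At Alpha: gained ['D758W', 'S423H', 'S686K'] -> total ['D758W', 'N798Y', 'S423H', 'S686K', 'Y823N']
  At Iota: gained ['T843R'] -> total ['D758W', 'N798Y', 'S423H', 'S686K', 'T843R', 'Y823N']
Mutations(Iota) = ['D758W', 'N798Y', 'S423H', 'S686K', 'T843R', 'Y823N']
Accumulating mutations along path to Alpha:
  At Eta: gained [] -> total []
  At Mu: gained ['Y823N', 'N798Y'] -> total ['N798Y', 'Y823N']
  At Alpha: gained ['D758W', 'S423H', 'S686K'] -> total ['D758W', 'N798Y', 'S423H', 'S686K', 'Y823N']
Mutations(Alpha) = ['D758W', 'N798Y', 'S423H', 'S686K', 'Y823N']
Intersection: ['D758W', 'N798Y', 'S423H', 'S686K', 'T843R', 'Y823N'] ∩ ['D758W', 'N798Y', 'S423H', 'S686K', 'Y823N'] = ['D758W', 'N798Y', 'S423H', 'S686K', 'Y823N']

Answer: D758W,N798Y,S423H,S686K,Y823N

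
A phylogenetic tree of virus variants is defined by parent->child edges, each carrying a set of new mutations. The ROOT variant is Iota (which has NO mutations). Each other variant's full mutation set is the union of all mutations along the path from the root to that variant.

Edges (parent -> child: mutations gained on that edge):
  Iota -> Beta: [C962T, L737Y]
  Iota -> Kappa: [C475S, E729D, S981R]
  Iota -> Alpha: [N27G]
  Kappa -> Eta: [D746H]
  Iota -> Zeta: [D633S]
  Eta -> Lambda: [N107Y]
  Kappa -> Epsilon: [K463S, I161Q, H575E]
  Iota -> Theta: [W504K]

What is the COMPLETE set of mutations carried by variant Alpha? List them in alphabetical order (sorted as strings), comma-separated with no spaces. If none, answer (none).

At Iota: gained [] -> total []
At Alpha: gained ['N27G'] -> total ['N27G']

Answer: N27G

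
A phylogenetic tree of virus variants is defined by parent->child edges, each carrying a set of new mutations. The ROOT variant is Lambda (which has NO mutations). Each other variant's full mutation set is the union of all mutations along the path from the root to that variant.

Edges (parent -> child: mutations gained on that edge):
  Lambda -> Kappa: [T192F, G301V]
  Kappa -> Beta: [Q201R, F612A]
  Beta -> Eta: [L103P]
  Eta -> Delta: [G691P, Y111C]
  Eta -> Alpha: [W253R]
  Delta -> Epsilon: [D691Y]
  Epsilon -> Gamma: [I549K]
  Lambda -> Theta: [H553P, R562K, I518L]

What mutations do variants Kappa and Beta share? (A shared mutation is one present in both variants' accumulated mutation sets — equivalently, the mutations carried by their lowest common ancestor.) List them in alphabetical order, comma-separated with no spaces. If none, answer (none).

Accumulating mutations along path to Kappa:
  At Lambda: gained [] -> total []
  At Kappa: gained ['T192F', 'G301V'] -> total ['G301V', 'T192F']
Mutations(Kappa) = ['G301V', 'T192F']
Accumulating mutations along path to Beta:
  At Lambda: gained [] -> total []
  At Kappa: gained ['T192F', 'G301V'] -> total ['G301V', 'T192F']
  At Beta: gained ['Q201R', 'F612A'] -> total ['F612A', 'G301V', 'Q201R', 'T192F']
Mutations(Beta) = ['F612A', 'G301V', 'Q201R', 'T192F']
Intersection: ['G301V', 'T192F'] ∩ ['F612A', 'G301V', 'Q201R', 'T192F'] = ['G301V', 'T192F']

Answer: G301V,T192F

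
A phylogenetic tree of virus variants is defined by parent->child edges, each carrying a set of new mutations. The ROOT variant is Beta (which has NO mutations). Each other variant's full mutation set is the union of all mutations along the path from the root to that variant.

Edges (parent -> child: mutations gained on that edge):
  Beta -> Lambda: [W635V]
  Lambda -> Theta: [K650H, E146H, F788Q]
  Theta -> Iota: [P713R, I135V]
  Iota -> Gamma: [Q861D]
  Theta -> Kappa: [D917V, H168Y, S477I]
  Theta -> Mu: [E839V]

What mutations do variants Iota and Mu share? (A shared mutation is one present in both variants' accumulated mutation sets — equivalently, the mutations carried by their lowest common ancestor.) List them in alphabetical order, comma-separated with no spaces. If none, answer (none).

Accumulating mutations along path to Iota:
  At Beta: gained [] -> total []
  At Lambda: gained ['W635V'] -> total ['W635V']
  At Theta: gained ['K650H', 'E146H', 'F788Q'] -> total ['E146H', 'F788Q', 'K650H', 'W635V']
  At Iota: gained ['P713R', 'I135V'] -> total ['E146H', 'F788Q', 'I135V', 'K650H', 'P713R', 'W635V']
Mutations(Iota) = ['E146H', 'F788Q', 'I135V', 'K650H', 'P713R', 'W635V']
Accumulating mutations along path to Mu:
  At Beta: gained [] -> total []
  At Lambda: gained ['W635V'] -> total ['W635V']
  At Theta: gained ['K650H', 'E146H', 'F788Q'] -> total ['E146H', 'F788Q', 'K650H', 'W635V']
  At Mu: gained ['E839V'] -> total ['E146H', 'E839V', 'F788Q', 'K650H', 'W635V']
Mutations(Mu) = ['E146H', 'E839V', 'F788Q', 'K650H', 'W635V']
Intersection: ['E146H', 'F788Q', 'I135V', 'K650H', 'P713R', 'W635V'] ∩ ['E146H', 'E839V', 'F788Q', 'K650H', 'W635V'] = ['E146H', 'F788Q', 'K650H', 'W635V']

Answer: E146H,F788Q,K650H,W635V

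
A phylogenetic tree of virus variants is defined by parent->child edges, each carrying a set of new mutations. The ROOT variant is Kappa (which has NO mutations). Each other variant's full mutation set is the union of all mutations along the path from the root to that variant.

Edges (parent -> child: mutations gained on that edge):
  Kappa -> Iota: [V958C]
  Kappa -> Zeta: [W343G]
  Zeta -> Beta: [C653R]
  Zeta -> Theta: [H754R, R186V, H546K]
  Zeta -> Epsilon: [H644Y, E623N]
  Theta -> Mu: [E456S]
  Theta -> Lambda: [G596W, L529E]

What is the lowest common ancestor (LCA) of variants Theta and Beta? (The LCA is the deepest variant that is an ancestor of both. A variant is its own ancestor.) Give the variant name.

Path from root to Theta: Kappa -> Zeta -> Theta
  ancestors of Theta: {Kappa, Zeta, Theta}
Path from root to Beta: Kappa -> Zeta -> Beta
  ancestors of Beta: {Kappa, Zeta, Beta}
Common ancestors: {Kappa, Zeta}
Walk up from Beta: Beta (not in ancestors of Theta), Zeta (in ancestors of Theta), Kappa (in ancestors of Theta)
Deepest common ancestor (LCA) = Zeta

Answer: Zeta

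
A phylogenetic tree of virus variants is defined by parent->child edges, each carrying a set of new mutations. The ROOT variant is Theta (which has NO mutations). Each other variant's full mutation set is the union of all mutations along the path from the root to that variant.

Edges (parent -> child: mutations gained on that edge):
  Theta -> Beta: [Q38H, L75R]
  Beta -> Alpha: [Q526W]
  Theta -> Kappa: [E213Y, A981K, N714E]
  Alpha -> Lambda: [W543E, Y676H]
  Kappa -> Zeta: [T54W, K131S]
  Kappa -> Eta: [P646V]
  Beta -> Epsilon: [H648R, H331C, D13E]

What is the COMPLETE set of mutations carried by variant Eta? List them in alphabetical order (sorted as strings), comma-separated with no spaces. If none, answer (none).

Answer: A981K,E213Y,N714E,P646V

Derivation:
At Theta: gained [] -> total []
At Kappa: gained ['E213Y', 'A981K', 'N714E'] -> total ['A981K', 'E213Y', 'N714E']
At Eta: gained ['P646V'] -> total ['A981K', 'E213Y', 'N714E', 'P646V']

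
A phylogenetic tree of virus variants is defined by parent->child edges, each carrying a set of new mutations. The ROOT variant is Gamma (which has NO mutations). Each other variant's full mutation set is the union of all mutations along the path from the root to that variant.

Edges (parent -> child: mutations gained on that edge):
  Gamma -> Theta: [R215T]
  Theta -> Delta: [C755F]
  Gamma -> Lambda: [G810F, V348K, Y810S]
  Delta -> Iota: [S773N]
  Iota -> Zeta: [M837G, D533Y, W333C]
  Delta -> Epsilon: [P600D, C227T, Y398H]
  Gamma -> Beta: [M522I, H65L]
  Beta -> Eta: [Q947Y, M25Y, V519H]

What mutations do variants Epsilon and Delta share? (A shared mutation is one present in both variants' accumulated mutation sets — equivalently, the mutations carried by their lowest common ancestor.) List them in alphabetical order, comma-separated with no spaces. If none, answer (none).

Answer: C755F,R215T

Derivation:
Accumulating mutations along path to Epsilon:
  At Gamma: gained [] -> total []
  At Theta: gained ['R215T'] -> total ['R215T']
  At Delta: gained ['C755F'] -> total ['C755F', 'R215T']
  At Epsilon: gained ['P600D', 'C227T', 'Y398H'] -> total ['C227T', 'C755F', 'P600D', 'R215T', 'Y398H']
Mutations(Epsilon) = ['C227T', 'C755F', 'P600D', 'R215T', 'Y398H']
Accumulating mutations along path to Delta:
  At Gamma: gained [] -> total []
  At Theta: gained ['R215T'] -> total ['R215T']
  At Delta: gained ['C755F'] -> total ['C755F', 'R215T']
Mutations(Delta) = ['C755F', 'R215T']
Intersection: ['C227T', 'C755F', 'P600D', 'R215T', 'Y398H'] ∩ ['C755F', 'R215T'] = ['C755F', 'R215T']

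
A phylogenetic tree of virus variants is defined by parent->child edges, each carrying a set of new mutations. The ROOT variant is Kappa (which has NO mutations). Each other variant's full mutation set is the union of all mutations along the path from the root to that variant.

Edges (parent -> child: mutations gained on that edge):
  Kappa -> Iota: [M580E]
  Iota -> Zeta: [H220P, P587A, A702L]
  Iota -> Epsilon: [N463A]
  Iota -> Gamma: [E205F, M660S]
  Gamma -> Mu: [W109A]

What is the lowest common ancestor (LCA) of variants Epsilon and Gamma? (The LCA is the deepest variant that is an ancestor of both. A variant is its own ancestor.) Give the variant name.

Answer: Iota

Derivation:
Path from root to Epsilon: Kappa -> Iota -> Epsilon
  ancestors of Epsilon: {Kappa, Iota, Epsilon}
Path from root to Gamma: Kappa -> Iota -> Gamma
  ancestors of Gamma: {Kappa, Iota, Gamma}
Common ancestors: {Kappa, Iota}
Walk up from Gamma: Gamma (not in ancestors of Epsilon), Iota (in ancestors of Epsilon), Kappa (in ancestors of Epsilon)
Deepest common ancestor (LCA) = Iota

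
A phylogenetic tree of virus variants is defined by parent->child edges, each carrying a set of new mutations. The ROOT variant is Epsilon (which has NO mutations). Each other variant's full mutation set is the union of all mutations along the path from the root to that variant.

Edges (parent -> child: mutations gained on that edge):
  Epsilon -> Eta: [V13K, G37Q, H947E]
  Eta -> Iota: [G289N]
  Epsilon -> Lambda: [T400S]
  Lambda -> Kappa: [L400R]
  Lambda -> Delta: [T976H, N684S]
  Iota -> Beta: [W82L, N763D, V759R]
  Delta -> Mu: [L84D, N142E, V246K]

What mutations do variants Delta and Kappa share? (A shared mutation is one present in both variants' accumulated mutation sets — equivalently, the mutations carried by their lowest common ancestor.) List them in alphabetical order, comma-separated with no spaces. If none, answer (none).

Accumulating mutations along path to Delta:
  At Epsilon: gained [] -> total []
  At Lambda: gained ['T400S'] -> total ['T400S']
  At Delta: gained ['T976H', 'N684S'] -> total ['N684S', 'T400S', 'T976H']
Mutations(Delta) = ['N684S', 'T400S', 'T976H']
Accumulating mutations along path to Kappa:
  At Epsilon: gained [] -> total []
  At Lambda: gained ['T400S'] -> total ['T400S']
  At Kappa: gained ['L400R'] -> total ['L400R', 'T400S']
Mutations(Kappa) = ['L400R', 'T400S']
Intersection: ['N684S', 'T400S', 'T976H'] ∩ ['L400R', 'T400S'] = ['T400S']

Answer: T400S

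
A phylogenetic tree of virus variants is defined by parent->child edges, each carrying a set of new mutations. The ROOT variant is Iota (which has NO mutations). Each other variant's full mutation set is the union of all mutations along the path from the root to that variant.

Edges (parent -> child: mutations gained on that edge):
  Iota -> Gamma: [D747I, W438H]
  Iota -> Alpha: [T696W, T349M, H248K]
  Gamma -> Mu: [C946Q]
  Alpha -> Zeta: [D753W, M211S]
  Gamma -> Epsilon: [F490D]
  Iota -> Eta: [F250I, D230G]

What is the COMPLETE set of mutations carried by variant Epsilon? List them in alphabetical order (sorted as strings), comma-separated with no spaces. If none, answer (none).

Answer: D747I,F490D,W438H

Derivation:
At Iota: gained [] -> total []
At Gamma: gained ['D747I', 'W438H'] -> total ['D747I', 'W438H']
At Epsilon: gained ['F490D'] -> total ['D747I', 'F490D', 'W438H']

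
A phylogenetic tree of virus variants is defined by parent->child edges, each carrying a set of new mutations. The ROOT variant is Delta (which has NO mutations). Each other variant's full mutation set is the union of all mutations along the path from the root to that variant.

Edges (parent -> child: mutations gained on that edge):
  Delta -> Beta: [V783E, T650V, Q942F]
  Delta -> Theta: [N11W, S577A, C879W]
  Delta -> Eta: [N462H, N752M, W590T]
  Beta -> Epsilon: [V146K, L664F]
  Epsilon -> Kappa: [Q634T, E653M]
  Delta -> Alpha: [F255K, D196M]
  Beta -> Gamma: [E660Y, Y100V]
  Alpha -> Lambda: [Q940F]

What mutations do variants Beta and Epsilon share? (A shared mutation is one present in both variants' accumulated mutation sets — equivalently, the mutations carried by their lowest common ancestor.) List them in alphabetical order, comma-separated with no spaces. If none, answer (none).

Accumulating mutations along path to Beta:
  At Delta: gained [] -> total []
  At Beta: gained ['V783E', 'T650V', 'Q942F'] -> total ['Q942F', 'T650V', 'V783E']
Mutations(Beta) = ['Q942F', 'T650V', 'V783E']
Accumulating mutations along path to Epsilon:
  At Delta: gained [] -> total []
  At Beta: gained ['V783E', 'T650V', 'Q942F'] -> total ['Q942F', 'T650V', 'V783E']
  At Epsilon: gained ['V146K', 'L664F'] -> total ['L664F', 'Q942F', 'T650V', 'V146K', 'V783E']
Mutations(Epsilon) = ['L664F', 'Q942F', 'T650V', 'V146K', 'V783E']
Intersection: ['Q942F', 'T650V', 'V783E'] ∩ ['L664F', 'Q942F', 'T650V', 'V146K', 'V783E'] = ['Q942F', 'T650V', 'V783E']

Answer: Q942F,T650V,V783E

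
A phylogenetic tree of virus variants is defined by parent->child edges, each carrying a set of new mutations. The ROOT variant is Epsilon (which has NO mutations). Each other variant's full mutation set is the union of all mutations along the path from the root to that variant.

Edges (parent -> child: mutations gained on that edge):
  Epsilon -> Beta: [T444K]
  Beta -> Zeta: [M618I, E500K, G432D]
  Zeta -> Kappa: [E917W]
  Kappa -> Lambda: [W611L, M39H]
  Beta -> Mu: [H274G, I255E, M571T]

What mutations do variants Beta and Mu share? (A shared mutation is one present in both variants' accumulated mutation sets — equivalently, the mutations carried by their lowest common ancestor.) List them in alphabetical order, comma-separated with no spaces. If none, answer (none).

Accumulating mutations along path to Beta:
  At Epsilon: gained [] -> total []
  At Beta: gained ['T444K'] -> total ['T444K']
Mutations(Beta) = ['T444K']
Accumulating mutations along path to Mu:
  At Epsilon: gained [] -> total []
  At Beta: gained ['T444K'] -> total ['T444K']
  At Mu: gained ['H274G', 'I255E', 'M571T'] -> total ['H274G', 'I255E', 'M571T', 'T444K']
Mutations(Mu) = ['H274G', 'I255E', 'M571T', 'T444K']
Intersection: ['T444K'] ∩ ['H274G', 'I255E', 'M571T', 'T444K'] = ['T444K']

Answer: T444K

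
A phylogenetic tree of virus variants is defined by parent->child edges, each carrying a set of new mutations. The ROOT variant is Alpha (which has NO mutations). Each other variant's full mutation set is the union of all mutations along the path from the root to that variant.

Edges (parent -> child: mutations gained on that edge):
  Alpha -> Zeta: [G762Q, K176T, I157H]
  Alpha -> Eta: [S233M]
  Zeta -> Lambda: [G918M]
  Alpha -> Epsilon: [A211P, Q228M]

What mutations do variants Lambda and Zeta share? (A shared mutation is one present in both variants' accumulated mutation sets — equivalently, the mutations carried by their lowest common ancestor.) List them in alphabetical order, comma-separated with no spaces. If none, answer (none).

Answer: G762Q,I157H,K176T

Derivation:
Accumulating mutations along path to Lambda:
  At Alpha: gained [] -> total []
  At Zeta: gained ['G762Q', 'K176T', 'I157H'] -> total ['G762Q', 'I157H', 'K176T']
  At Lambda: gained ['G918M'] -> total ['G762Q', 'G918M', 'I157H', 'K176T']
Mutations(Lambda) = ['G762Q', 'G918M', 'I157H', 'K176T']
Accumulating mutations along path to Zeta:
  At Alpha: gained [] -> total []
  At Zeta: gained ['G762Q', 'K176T', 'I157H'] -> total ['G762Q', 'I157H', 'K176T']
Mutations(Zeta) = ['G762Q', 'I157H', 'K176T']
Intersection: ['G762Q', 'G918M', 'I157H', 'K176T'] ∩ ['G762Q', 'I157H', 'K176T'] = ['G762Q', 'I157H', 'K176T']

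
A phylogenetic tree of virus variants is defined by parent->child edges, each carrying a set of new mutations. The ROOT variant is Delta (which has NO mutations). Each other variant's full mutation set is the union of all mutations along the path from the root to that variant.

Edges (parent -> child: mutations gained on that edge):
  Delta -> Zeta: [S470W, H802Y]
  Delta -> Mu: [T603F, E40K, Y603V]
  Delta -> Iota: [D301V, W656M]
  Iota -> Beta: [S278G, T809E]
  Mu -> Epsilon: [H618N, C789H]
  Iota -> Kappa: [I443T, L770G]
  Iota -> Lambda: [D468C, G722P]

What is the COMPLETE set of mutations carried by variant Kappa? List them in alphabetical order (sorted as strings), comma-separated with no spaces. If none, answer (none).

Answer: D301V,I443T,L770G,W656M

Derivation:
At Delta: gained [] -> total []
At Iota: gained ['D301V', 'W656M'] -> total ['D301V', 'W656M']
At Kappa: gained ['I443T', 'L770G'] -> total ['D301V', 'I443T', 'L770G', 'W656M']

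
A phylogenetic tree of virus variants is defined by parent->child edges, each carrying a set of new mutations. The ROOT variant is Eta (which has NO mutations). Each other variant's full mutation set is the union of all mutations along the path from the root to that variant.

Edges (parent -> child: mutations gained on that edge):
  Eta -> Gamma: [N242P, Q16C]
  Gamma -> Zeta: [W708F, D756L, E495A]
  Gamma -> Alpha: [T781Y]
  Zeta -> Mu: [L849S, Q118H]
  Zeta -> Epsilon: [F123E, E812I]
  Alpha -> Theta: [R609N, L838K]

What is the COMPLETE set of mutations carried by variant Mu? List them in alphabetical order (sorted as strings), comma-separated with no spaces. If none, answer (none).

Answer: D756L,E495A,L849S,N242P,Q118H,Q16C,W708F

Derivation:
At Eta: gained [] -> total []
At Gamma: gained ['N242P', 'Q16C'] -> total ['N242P', 'Q16C']
At Zeta: gained ['W708F', 'D756L', 'E495A'] -> total ['D756L', 'E495A', 'N242P', 'Q16C', 'W708F']
At Mu: gained ['L849S', 'Q118H'] -> total ['D756L', 'E495A', 'L849S', 'N242P', 'Q118H', 'Q16C', 'W708F']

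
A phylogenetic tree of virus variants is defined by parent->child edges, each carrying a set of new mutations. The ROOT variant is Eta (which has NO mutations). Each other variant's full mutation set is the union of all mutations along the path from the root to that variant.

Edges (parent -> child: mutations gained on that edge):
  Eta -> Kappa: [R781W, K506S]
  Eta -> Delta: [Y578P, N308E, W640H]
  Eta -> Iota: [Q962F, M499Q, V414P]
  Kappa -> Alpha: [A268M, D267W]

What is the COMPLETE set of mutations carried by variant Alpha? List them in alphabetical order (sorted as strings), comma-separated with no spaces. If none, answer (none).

Answer: A268M,D267W,K506S,R781W

Derivation:
At Eta: gained [] -> total []
At Kappa: gained ['R781W', 'K506S'] -> total ['K506S', 'R781W']
At Alpha: gained ['A268M', 'D267W'] -> total ['A268M', 'D267W', 'K506S', 'R781W']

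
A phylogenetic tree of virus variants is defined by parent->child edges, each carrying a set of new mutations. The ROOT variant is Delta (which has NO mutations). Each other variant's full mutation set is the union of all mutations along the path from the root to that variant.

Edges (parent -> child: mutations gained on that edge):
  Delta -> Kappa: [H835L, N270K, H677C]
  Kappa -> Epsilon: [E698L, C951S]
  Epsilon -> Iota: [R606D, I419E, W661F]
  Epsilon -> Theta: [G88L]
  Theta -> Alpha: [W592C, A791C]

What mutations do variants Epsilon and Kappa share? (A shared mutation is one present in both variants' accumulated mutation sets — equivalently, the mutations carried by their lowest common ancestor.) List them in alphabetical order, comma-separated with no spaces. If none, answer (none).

Accumulating mutations along path to Epsilon:
  At Delta: gained [] -> total []
  At Kappa: gained ['H835L', 'N270K', 'H677C'] -> total ['H677C', 'H835L', 'N270K']
  At Epsilon: gained ['E698L', 'C951S'] -> total ['C951S', 'E698L', 'H677C', 'H835L', 'N270K']
Mutations(Epsilon) = ['C951S', 'E698L', 'H677C', 'H835L', 'N270K']
Accumulating mutations along path to Kappa:
  At Delta: gained [] -> total []
  At Kappa: gained ['H835L', 'N270K', 'H677C'] -> total ['H677C', 'H835L', 'N270K']
Mutations(Kappa) = ['H677C', 'H835L', 'N270K']
Intersection: ['C951S', 'E698L', 'H677C', 'H835L', 'N270K'] ∩ ['H677C', 'H835L', 'N270K'] = ['H677C', 'H835L', 'N270K']

Answer: H677C,H835L,N270K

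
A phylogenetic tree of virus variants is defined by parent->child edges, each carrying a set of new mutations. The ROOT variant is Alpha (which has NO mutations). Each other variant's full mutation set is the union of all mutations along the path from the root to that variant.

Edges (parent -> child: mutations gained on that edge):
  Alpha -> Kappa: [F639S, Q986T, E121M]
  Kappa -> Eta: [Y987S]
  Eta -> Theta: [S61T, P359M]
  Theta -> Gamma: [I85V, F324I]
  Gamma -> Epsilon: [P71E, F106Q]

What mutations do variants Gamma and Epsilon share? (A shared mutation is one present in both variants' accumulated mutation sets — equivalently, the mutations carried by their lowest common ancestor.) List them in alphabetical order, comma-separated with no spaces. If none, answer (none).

Answer: E121M,F324I,F639S,I85V,P359M,Q986T,S61T,Y987S

Derivation:
Accumulating mutations along path to Gamma:
  At Alpha: gained [] -> total []
  At Kappa: gained ['F639S', 'Q986T', 'E121M'] -> total ['E121M', 'F639S', 'Q986T']
  At Eta: gained ['Y987S'] -> total ['E121M', 'F639S', 'Q986T', 'Y987S']
  At Theta: gained ['S61T', 'P359M'] -> total ['E121M', 'F639S', 'P359M', 'Q986T', 'S61T', 'Y987S']
  At Gamma: gained ['I85V', 'F324I'] -> total ['E121M', 'F324I', 'F639S', 'I85V', 'P359M', 'Q986T', 'S61T', 'Y987S']
Mutations(Gamma) = ['E121M', 'F324I', 'F639S', 'I85V', 'P359M', 'Q986T', 'S61T', 'Y987S']
Accumulating mutations along path to Epsilon:
  At Alpha: gained [] -> total []
  At Kappa: gained ['F639S', 'Q986T', 'E121M'] -> total ['E121M', 'F639S', 'Q986T']
  At Eta: gained ['Y987S'] -> total ['E121M', 'F639S', 'Q986T', 'Y987S']
  At Theta: gained ['S61T', 'P359M'] -> total ['E121M', 'F639S', 'P359M', 'Q986T', 'S61T', 'Y987S']
  At Gamma: gained ['I85V', 'F324I'] -> total ['E121M', 'F324I', 'F639S', 'I85V', 'P359M', 'Q986T', 'S61T', 'Y987S']
  At Epsilon: gained ['P71E', 'F106Q'] -> total ['E121M', 'F106Q', 'F324I', 'F639S', 'I85V', 'P359M', 'P71E', 'Q986T', 'S61T', 'Y987S']
Mutations(Epsilon) = ['E121M', 'F106Q', 'F324I', 'F639S', 'I85V', 'P359M', 'P71E', 'Q986T', 'S61T', 'Y987S']
Intersection: ['E121M', 'F324I', 'F639S', 'I85V', 'P359M', 'Q986T', 'S61T', 'Y987S'] ∩ ['E121M', 'F106Q', 'F324I', 'F639S', 'I85V', 'P359M', 'P71E', 'Q986T', 'S61T', 'Y987S'] = ['E121M', 'F324I', 'F639S', 'I85V', 'P359M', 'Q986T', 'S61T', 'Y987S']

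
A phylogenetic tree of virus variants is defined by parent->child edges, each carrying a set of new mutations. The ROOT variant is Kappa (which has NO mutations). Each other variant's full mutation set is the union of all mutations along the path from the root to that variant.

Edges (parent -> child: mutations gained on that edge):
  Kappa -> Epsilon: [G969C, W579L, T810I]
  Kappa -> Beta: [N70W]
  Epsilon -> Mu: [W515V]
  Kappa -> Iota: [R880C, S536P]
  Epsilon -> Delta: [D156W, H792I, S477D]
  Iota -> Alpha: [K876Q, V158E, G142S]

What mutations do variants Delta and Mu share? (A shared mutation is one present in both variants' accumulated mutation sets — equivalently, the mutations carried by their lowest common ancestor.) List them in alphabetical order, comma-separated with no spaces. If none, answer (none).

Answer: G969C,T810I,W579L

Derivation:
Accumulating mutations along path to Delta:
  At Kappa: gained [] -> total []
  At Epsilon: gained ['G969C', 'W579L', 'T810I'] -> total ['G969C', 'T810I', 'W579L']
  At Delta: gained ['D156W', 'H792I', 'S477D'] -> total ['D156W', 'G969C', 'H792I', 'S477D', 'T810I', 'W579L']
Mutations(Delta) = ['D156W', 'G969C', 'H792I', 'S477D', 'T810I', 'W579L']
Accumulating mutations along path to Mu:
  At Kappa: gained [] -> total []
  At Epsilon: gained ['G969C', 'W579L', 'T810I'] -> total ['G969C', 'T810I', 'W579L']
  At Mu: gained ['W515V'] -> total ['G969C', 'T810I', 'W515V', 'W579L']
Mutations(Mu) = ['G969C', 'T810I', 'W515V', 'W579L']
Intersection: ['D156W', 'G969C', 'H792I', 'S477D', 'T810I', 'W579L'] ∩ ['G969C', 'T810I', 'W515V', 'W579L'] = ['G969C', 'T810I', 'W579L']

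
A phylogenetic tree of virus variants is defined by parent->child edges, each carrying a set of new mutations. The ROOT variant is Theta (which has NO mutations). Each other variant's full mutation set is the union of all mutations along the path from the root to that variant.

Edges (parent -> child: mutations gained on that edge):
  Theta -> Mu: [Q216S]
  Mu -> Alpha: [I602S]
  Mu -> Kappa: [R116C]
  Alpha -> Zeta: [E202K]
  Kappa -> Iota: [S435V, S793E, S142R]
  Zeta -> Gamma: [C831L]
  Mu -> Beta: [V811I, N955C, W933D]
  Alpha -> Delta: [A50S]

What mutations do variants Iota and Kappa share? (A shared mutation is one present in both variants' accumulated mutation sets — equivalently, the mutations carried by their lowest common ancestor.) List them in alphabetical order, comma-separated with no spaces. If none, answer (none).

Answer: Q216S,R116C

Derivation:
Accumulating mutations along path to Iota:
  At Theta: gained [] -> total []
  At Mu: gained ['Q216S'] -> total ['Q216S']
  At Kappa: gained ['R116C'] -> total ['Q216S', 'R116C']
  At Iota: gained ['S435V', 'S793E', 'S142R'] -> total ['Q216S', 'R116C', 'S142R', 'S435V', 'S793E']
Mutations(Iota) = ['Q216S', 'R116C', 'S142R', 'S435V', 'S793E']
Accumulating mutations along path to Kappa:
  At Theta: gained [] -> total []
  At Mu: gained ['Q216S'] -> total ['Q216S']
  At Kappa: gained ['R116C'] -> total ['Q216S', 'R116C']
Mutations(Kappa) = ['Q216S', 'R116C']
Intersection: ['Q216S', 'R116C', 'S142R', 'S435V', 'S793E'] ∩ ['Q216S', 'R116C'] = ['Q216S', 'R116C']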